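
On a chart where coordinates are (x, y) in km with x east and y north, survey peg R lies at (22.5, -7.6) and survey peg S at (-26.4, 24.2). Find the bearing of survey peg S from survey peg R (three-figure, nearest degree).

Δeast = -26.4 − 22.5 = -48.90; Δnorth = 24.2 − -7.6 = 31.80.
Bearing = atan2(Δeast, Δnorth) mod 360° = 303.04° ≈ 303°.

303°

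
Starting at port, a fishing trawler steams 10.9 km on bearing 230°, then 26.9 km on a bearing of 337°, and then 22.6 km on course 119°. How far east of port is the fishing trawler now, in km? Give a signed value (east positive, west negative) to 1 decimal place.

Leg 1 (230°, 10.9 km): east 10.9 sin 230° = -8.35, north 10.9 cos 230° = -7.01
Leg 2 (337°, 26.9 km): east 26.9 sin 337° = -10.51, north 26.9 cos 337° = 24.76
Leg 3 (119°, 22.6 km): east 22.6 sin 119° = 19.77, north 22.6 cos 119° = -10.96
Net east component: 0.91 km.

0.9 km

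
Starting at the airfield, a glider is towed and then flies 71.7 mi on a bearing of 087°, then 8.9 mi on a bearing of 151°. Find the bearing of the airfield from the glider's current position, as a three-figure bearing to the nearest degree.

Leg 1 (087°, 71.7 mi): east 71.7 sin 87° = 71.60, north 71.7 cos 87° = 3.75
Leg 2 (151°, 8.9 mi): east 8.9 sin 151° = 4.31, north 8.9 cos 151° = -7.78
Net displacement: 75.92 east, -4.03 north. Direction back to start is (-75.92, 4.03): bearing = atan2(-75.92, 4.03) mod 360° = 273.04° ≈ 273°.

273°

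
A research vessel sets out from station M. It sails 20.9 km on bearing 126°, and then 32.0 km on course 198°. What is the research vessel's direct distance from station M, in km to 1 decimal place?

Leg 1 (126°, 20.9 km): east 20.9 sin 126° = 16.91, north 20.9 cos 126° = -12.28
Leg 2 (198°, 32.0 km): east 32.0 sin 198° = -9.89, north 32.0 cos 198° = -30.43
Net: 7.02 east, -42.72 north. Distance = √((7.02)² + (-42.72)²) = 43.291 km.

43.3 km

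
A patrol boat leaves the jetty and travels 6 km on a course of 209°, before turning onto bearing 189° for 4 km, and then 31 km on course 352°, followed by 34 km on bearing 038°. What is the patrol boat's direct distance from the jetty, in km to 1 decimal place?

Leg 1 (209°, 6 km): east 6 sin 209° = -2.91, north 6 cos 209° = -5.25
Leg 2 (189°, 4 km): east 4 sin 189° = -0.63, north 4 cos 189° = -3.95
Leg 3 (352°, 31 km): east 31 sin 352° = -4.31, north 31 cos 352° = 30.70
Leg 4 (038°, 34 km): east 34 sin 38° = 20.93, north 34 cos 38° = 26.79
Net: 13.08 east, 48.29 north. Distance = √((13.08)² + (48.29)²) = 50.033 km.

50.0 km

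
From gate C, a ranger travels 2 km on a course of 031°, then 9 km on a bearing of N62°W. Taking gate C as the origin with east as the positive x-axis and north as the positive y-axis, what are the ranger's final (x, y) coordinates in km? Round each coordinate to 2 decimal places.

(-6.92, 5.94)

Leg 1 (031°, 2 km): east 2 sin 31° = 1.03, north 2 cos 31° = 1.71
Leg 2 (N62°W, 9 km): east 9 sin 298° = -7.95, north 9 cos 298° = 4.23
Summing: -6.92 km east, 5.94 km north → (-6.92, 5.94).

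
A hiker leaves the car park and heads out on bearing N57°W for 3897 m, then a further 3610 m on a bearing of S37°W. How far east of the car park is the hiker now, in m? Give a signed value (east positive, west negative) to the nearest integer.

-5441 m

Leg 1 (N57°W, 3897 m): east 3897 sin 303° = -3268.30, north 3897 cos 303° = 2122.46
Leg 2 (S37°W, 3610 m): east 3610 sin 217° = -2172.55, north 3610 cos 217° = -2883.07
Net east component: -5440.85 m.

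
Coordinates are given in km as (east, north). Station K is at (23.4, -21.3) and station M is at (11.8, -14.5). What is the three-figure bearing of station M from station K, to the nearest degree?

Δeast = 11.8 − 23.4 = -11.60; Δnorth = -14.5 − -21.3 = 6.80.
Bearing = atan2(Δeast, Δnorth) mod 360° = 300.38° ≈ 300°.

300°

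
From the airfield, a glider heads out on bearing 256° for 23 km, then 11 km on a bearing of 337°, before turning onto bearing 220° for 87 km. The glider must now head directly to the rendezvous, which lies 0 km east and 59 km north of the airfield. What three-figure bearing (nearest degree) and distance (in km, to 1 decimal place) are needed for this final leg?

034°, 146.5 km

Leg 1 (256°, 23 km): east 23 sin 256° = -22.32, north 23 cos 256° = -5.56
Leg 2 (337°, 11 km): east 11 sin 337° = -4.30, north 11 cos 337° = 10.13
Leg 3 (220°, 87 km): east 87 sin 220° = -55.92, north 87 cos 220° = -66.65
Current position: (-82.54, -62.08). Target: (0, 59). Remaining: Δeast = 82.54, Δnorth = 121.08.
Bearing = atan2(82.54, 121.08) mod 360° = 34.28°; distance = √((82.54)² + (121.08)²) = 146.540 km.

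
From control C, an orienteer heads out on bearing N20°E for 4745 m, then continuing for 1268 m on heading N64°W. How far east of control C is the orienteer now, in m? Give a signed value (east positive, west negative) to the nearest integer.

Leg 1 (N20°E, 4745 m): east 4745 sin 20° = 1622.89, north 4745 cos 20° = 4458.84
Leg 2 (N64°W, 1268 m): east 1268 sin 296° = -1139.67, north 1268 cos 296° = 555.85
Net east component: 483.21 m.

483 m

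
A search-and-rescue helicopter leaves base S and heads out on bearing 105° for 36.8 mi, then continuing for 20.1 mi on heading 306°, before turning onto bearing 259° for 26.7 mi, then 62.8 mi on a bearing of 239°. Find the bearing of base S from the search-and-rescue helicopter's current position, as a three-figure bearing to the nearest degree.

060°

Leg 1 (105°, 36.8 mi): east 36.8 sin 105° = 35.55, north 36.8 cos 105° = -9.52
Leg 2 (306°, 20.1 mi): east 20.1 sin 306° = -16.26, north 20.1 cos 306° = 11.81
Leg 3 (259°, 26.7 mi): east 26.7 sin 259° = -26.21, north 26.7 cos 259° = -5.09
Leg 4 (239°, 62.8 mi): east 62.8 sin 239° = -53.83, north 62.8 cos 239° = -32.34
Net displacement: -60.75 east, -35.15 north. Direction back to start is (60.75, 35.15): bearing = atan2(60.75, 35.15) mod 360° = 59.95° ≈ 060°.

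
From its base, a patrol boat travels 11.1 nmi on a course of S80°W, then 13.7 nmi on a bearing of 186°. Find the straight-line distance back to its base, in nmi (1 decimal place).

19.9 nmi

Leg 1 (S80°W, 11.1 nmi): east 11.1 sin 260° = -10.93, north 11.1 cos 260° = -1.93
Leg 2 (186°, 13.7 nmi): east 13.7 sin 186° = -1.43, north 13.7 cos 186° = -13.62
Net: -12.36 east, -15.55 north. Distance = √((-12.36)² + (-15.55)²) = 19.868 nmi.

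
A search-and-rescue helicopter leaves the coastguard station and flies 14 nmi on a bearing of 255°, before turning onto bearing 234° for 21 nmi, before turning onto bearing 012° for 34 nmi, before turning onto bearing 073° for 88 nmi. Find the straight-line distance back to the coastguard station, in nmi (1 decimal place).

Leg 1 (255°, 14 nmi): east 14 sin 255° = -13.52, north 14 cos 255° = -3.62
Leg 2 (234°, 21 nmi): east 21 sin 234° = -16.99, north 21 cos 234° = -12.34
Leg 3 (012°, 34 nmi): east 34 sin 12° = 7.07, north 34 cos 12° = 33.26
Leg 4 (073°, 88 nmi): east 88 sin 73° = 84.15, north 88 cos 73° = 25.73
Net: 60.71 east, 43.02 north. Distance = √((60.71)² + (43.02)²) = 74.408 nmi.

74.4 nmi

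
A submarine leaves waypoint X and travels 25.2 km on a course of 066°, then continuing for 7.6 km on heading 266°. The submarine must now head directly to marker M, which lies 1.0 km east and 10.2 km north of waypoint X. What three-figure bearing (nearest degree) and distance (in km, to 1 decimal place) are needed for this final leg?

Leg 1 (066°, 25.2 km): east 25.2 sin 66° = 23.02, north 25.2 cos 66° = 10.25
Leg 2 (266°, 7.6 km): east 7.6 sin 266° = -7.58, north 7.6 cos 266° = -0.53
Current position: (15.44, 9.72). Target: (1.0, 10.2). Remaining: Δeast = -14.44, Δnorth = 0.48.
Bearing = atan2(-14.44, 0.48) mod 360° = 271.91°; distance = √((-14.44)² + (0.48)²) = 14.448 km.

272°, 14.4 km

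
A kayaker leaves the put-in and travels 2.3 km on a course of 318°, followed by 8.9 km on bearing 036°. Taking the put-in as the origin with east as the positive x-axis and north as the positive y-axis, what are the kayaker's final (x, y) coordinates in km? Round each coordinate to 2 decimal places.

Leg 1 (318°, 2.3 km): east 2.3 sin 318° = -1.54, north 2.3 cos 318° = 1.71
Leg 2 (036°, 8.9 km): east 8.9 sin 36° = 5.23, north 8.9 cos 36° = 7.20
Summing: 3.69 km east, 8.91 km north → (3.69, 8.91).

(3.69, 8.91)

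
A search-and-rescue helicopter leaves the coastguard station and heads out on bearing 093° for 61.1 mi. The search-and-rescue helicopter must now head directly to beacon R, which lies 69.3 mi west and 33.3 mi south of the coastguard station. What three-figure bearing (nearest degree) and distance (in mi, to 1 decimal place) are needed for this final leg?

257°, 133.7 mi

Leg 1 (093°, 61.1 mi): east 61.1 sin 93° = 61.02, north 61.1 cos 93° = -3.20
Current position: (61.02, -3.20). Target: (-69.3, -33.3). Remaining: Δeast = -130.32, Δnorth = -30.10.
Bearing = atan2(-130.32, -30.10) mod 360° = 256.99°; distance = √((-130.32)² + (-30.10)²) = 133.748 mi.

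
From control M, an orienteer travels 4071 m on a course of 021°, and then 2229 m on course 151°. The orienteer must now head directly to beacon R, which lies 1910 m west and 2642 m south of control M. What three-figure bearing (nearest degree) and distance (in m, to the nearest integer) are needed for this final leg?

225°, 6323 m

Leg 1 (021°, 4071 m): east 4071 sin 21° = 1458.92, north 4071 cos 21° = 3800.61
Leg 2 (151°, 2229 m): east 2229 sin 151° = 1080.64, north 2229 cos 151° = -1949.53
Current position: (2539.56, 1851.08). Target: (-1910, -2642). Remaining: Δeast = -4449.56, Δnorth = -4493.08.
Bearing = atan2(-4449.56, -4493.08) mod 360° = 224.72°; distance = √((-4449.56)² + (-4493.08)²) = 6323.473 m.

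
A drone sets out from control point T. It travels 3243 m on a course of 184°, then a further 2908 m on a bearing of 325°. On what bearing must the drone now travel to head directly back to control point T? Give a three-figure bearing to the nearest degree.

Leg 1 (184°, 3243 m): east 3243 sin 184° = -226.22, north 3243 cos 184° = -3235.10
Leg 2 (325°, 2908 m): east 2908 sin 325° = -1667.96, north 2908 cos 325° = 2382.09
Net displacement: -1894.18 east, -853.01 north. Direction back to start is (1894.18, 853.01): bearing = atan2(1894.18, 853.01) mod 360° = 65.76° ≈ 066°.

066°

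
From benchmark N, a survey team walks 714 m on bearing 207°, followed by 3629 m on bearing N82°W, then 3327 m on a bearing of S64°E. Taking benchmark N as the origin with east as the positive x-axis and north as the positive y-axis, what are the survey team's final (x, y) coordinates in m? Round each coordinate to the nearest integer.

Leg 1 (207°, 714 m): east 714 sin 207° = -324.15, north 714 cos 207° = -636.18
Leg 2 (N82°W, 3629 m): east 3629 sin 278° = -3593.68, north 3629 cos 278° = 505.06
Leg 3 (S64°E, 3327 m): east 3327 sin 116° = 2990.29, north 3327 cos 116° = -1458.46
Summing: -927.54 m east, -1589.58 m north → (-928, -1590).

(-928, -1590)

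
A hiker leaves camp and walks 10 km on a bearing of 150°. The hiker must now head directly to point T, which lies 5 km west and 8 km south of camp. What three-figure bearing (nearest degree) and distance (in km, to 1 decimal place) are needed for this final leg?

274°, 10.0 km

Leg 1 (150°, 10 km): east 10 sin 150° = 5.00, north 10 cos 150° = -8.66
Current position: (5.00, -8.66). Target: (-5, -8). Remaining: Δeast = -10.00, Δnorth = 0.66.
Bearing = atan2(-10.00, 0.66) mod 360° = 273.78°; distance = √((-10.00)² + (0.66)²) = 10.022 km.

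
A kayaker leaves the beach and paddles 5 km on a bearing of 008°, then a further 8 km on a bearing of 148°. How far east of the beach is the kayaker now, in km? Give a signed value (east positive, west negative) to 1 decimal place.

4.9 km

Leg 1 (008°, 5 km): east 5 sin 8° = 0.70, north 5 cos 8° = 4.95
Leg 2 (148°, 8 km): east 8 sin 148° = 4.24, north 8 cos 148° = -6.78
Net east component: 4.94 km.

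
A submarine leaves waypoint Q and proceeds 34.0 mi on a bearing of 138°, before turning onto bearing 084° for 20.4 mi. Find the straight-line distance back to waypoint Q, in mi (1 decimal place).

Leg 1 (138°, 34.0 mi): east 34.0 sin 138° = 22.75, north 34.0 cos 138° = -25.27
Leg 2 (084°, 20.4 mi): east 20.4 sin 84° = 20.29, north 20.4 cos 84° = 2.13
Net: 43.04 east, -23.13 north. Distance = √((43.04)² + (-23.13)²) = 48.862 mi.

48.9 mi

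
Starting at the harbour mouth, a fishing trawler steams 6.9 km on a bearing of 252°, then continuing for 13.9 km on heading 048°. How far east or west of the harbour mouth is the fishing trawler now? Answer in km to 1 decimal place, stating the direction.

3.8 km east

Leg 1 (252°, 6.9 km): east 6.9 sin 252° = -6.56, north 6.9 cos 252° = -2.13
Leg 2 (048°, 13.9 km): east 13.9 sin 48° = 10.33, north 13.9 cos 48° = 9.30
Net east component: 3.77 km.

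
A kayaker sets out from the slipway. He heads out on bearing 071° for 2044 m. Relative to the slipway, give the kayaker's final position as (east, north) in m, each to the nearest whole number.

(1933, 665)

Leg 1 (071°, 2044 m): east 2044 sin 71° = 1932.64, north 2044 cos 71° = 665.46
Summing: 1932.64 m east, 665.46 m north → (1933, 665).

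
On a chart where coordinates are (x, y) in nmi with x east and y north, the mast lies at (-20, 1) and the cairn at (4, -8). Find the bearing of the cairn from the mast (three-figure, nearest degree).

111°

Δeast = 4 − -20 = 24.00; Δnorth = -8 − 1 = -9.00.
Bearing = atan2(Δeast, Δnorth) mod 360° = 110.56° ≈ 111°.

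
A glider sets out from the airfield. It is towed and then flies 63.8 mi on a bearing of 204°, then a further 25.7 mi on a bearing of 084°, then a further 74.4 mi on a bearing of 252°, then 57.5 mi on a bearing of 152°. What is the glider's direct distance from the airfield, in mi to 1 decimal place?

136.7 mi

Leg 1 (204°, 63.8 mi): east 63.8 sin 204° = -25.95, north 63.8 cos 204° = -58.28
Leg 2 (084°, 25.7 mi): east 25.7 sin 84° = 25.56, north 25.7 cos 84° = 2.69
Leg 3 (252°, 74.4 mi): east 74.4 sin 252° = -70.76, north 74.4 cos 252° = -22.99
Leg 4 (152°, 57.5 mi): east 57.5 sin 152° = 26.99, north 57.5 cos 152° = -50.77
Net: -44.15 east, -129.36 north. Distance = √((-44.15)² + (-129.36)²) = 136.686 mi.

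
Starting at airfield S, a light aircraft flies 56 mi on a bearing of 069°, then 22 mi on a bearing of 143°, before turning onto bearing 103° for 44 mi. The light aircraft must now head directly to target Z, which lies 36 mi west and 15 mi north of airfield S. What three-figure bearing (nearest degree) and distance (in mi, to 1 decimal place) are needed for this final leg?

Leg 1 (069°, 56 mi): east 56 sin 69° = 52.28, north 56 cos 69° = 20.07
Leg 2 (143°, 22 mi): east 22 sin 143° = 13.24, north 22 cos 143° = -17.57
Leg 3 (103°, 44 mi): east 44 sin 103° = 42.87, north 44 cos 103° = -9.90
Current position: (108.39, -7.40). Target: (-36, 15). Remaining: Δeast = -144.39, Δnorth = 22.40.
Bearing = atan2(-144.39, 22.40) mod 360° = 278.82°; distance = √((-144.39)² + (22.40)²) = 146.120 mi.

279°, 146.1 mi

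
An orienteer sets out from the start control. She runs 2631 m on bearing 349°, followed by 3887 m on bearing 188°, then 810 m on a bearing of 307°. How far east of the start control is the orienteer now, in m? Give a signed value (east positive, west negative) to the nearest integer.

-1690 m

Leg 1 (349°, 2631 m): east 2631 sin 349° = -502.02, north 2631 cos 349° = 2582.66
Leg 2 (188°, 3887 m): east 3887 sin 188° = -540.97, north 3887 cos 188° = -3849.17
Leg 3 (307°, 810 m): east 810 sin 307° = -646.89, north 810 cos 307° = 487.47
Net east component: -1689.88 m.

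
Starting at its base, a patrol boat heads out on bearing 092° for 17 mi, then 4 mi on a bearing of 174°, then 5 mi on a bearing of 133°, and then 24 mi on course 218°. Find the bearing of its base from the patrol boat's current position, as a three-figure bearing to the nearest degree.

347°

Leg 1 (092°, 17 mi): east 17 sin 92° = 16.99, north 17 cos 92° = -0.59
Leg 2 (174°, 4 mi): east 4 sin 174° = 0.42, north 4 cos 174° = -3.98
Leg 3 (133°, 5 mi): east 5 sin 133° = 3.66, north 5 cos 133° = -3.41
Leg 4 (218°, 24 mi): east 24 sin 218° = -14.78, north 24 cos 218° = -18.91
Net displacement: 6.29 east, -26.89 north. Direction back to start is (-6.29, 26.89): bearing = atan2(-6.29, 26.89) mod 360° = 346.84° ≈ 347°.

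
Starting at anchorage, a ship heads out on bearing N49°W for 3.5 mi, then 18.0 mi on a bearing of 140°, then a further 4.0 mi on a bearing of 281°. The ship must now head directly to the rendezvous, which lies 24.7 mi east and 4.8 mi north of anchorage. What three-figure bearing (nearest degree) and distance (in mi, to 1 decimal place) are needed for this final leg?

Leg 1 (N49°W, 3.5 mi): east 3.5 sin 311° = -2.64, north 3.5 cos 311° = 2.30
Leg 2 (140°, 18.0 mi): east 18.0 sin 140° = 11.57, north 18.0 cos 140° = -13.79
Leg 3 (281°, 4.0 mi): east 4.0 sin 281° = -3.93, north 4.0 cos 281° = 0.76
Current position: (5.00, -10.73). Target: (24.7, 4.8). Remaining: Δeast = 19.70, Δnorth = 15.53.
Bearing = atan2(19.70, 15.53) mod 360° = 51.75°; distance = √((19.70)² + (15.53)²) = 25.083 mi.

052°, 25.1 mi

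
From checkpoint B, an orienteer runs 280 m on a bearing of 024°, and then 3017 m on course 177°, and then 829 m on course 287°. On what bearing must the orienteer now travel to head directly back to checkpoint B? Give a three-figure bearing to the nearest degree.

Leg 1 (024°, 280 m): east 280 sin 24° = 113.89, north 280 cos 24° = 255.79
Leg 2 (177°, 3017 m): east 3017 sin 177° = 157.90, north 3017 cos 177° = -3012.87
Leg 3 (287°, 829 m): east 829 sin 287° = -792.78, north 829 cos 287° = 242.38
Net displacement: -520.99 east, -2514.70 north. Direction back to start is (520.99, 2514.70): bearing = atan2(520.99, 2514.70) mod 360° = 11.70° ≈ 012°.

012°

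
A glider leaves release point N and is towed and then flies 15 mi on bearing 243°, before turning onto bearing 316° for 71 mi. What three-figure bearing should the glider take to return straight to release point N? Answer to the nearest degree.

Leg 1 (243°, 15 mi): east 15 sin 243° = -13.37, north 15 cos 243° = -6.81
Leg 2 (316°, 71 mi): east 71 sin 316° = -49.32, north 71 cos 316° = 51.07
Net displacement: -62.69 east, 44.26 north. Direction back to start is (62.69, -44.26): bearing = atan2(62.69, -44.26) mod 360° = 125.23° ≈ 125°.

125°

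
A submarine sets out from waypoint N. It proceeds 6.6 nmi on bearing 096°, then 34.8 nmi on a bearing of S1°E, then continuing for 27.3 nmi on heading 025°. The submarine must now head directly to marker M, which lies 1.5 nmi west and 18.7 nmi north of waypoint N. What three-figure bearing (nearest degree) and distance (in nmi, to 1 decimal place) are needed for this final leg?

326°, 35.7 nmi

Leg 1 (096°, 6.6 nmi): east 6.6 sin 96° = 6.56, north 6.6 cos 96° = -0.69
Leg 2 (S1°E, 34.8 nmi): east 34.8 sin 179° = 0.61, north 34.8 cos 179° = -34.79
Leg 3 (025°, 27.3 nmi): east 27.3 sin 25° = 11.54, north 27.3 cos 25° = 24.74
Current position: (18.71, -10.74). Target: (-1.5, 18.7). Remaining: Δeast = -20.21, Δnorth = 29.44.
Bearing = atan2(-20.21, 29.44) mod 360° = 325.54°; distance = √((-20.21)² + (29.44)²) = 35.711 nmi.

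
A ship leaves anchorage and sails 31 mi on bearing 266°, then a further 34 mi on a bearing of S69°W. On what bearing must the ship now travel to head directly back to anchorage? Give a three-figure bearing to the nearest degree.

077°

Leg 1 (266°, 31 mi): east 31 sin 266° = -30.92, north 31 cos 266° = -2.16
Leg 2 (S69°W, 34 mi): east 34 sin 249° = -31.74, north 34 cos 249° = -12.18
Net displacement: -62.67 east, -14.35 north. Direction back to start is (62.67, 14.35): bearing = atan2(62.67, 14.35) mod 360° = 77.10° ≈ 077°.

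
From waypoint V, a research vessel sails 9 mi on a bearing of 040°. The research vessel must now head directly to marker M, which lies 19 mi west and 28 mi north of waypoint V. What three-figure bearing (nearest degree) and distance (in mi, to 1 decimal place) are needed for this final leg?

Leg 1 (040°, 9 mi): east 9 sin 40° = 5.79, north 9 cos 40° = 6.89
Current position: (5.79, 6.89). Target: (-19, 28). Remaining: Δeast = -24.79, Δnorth = 21.11.
Bearing = atan2(-24.79, 21.11) mod 360° = 310.42°; distance = √((-24.79)² + (21.11)²) = 32.554 mi.

310°, 32.6 mi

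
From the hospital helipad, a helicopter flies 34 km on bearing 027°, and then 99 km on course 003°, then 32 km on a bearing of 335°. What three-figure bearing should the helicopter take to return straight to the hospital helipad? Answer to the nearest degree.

Leg 1 (027°, 34 km): east 34 sin 27° = 15.44, north 34 cos 27° = 30.29
Leg 2 (003°, 99 km): east 99 sin 3° = 5.18, north 99 cos 3° = 98.86
Leg 3 (335°, 32 km): east 32 sin 335° = -13.52, north 32 cos 335° = 29.00
Net displacement: 7.09 east, 158.16 north. Direction back to start is (-7.09, -158.16): bearing = atan2(-7.09, -158.16) mod 360° = 182.57° ≈ 183°.

183°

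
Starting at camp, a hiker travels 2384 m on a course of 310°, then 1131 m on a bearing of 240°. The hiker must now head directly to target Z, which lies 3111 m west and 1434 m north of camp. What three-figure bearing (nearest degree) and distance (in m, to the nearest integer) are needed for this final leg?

Leg 1 (310°, 2384 m): east 2384 sin 310° = -1826.25, north 2384 cos 310° = 1532.41
Leg 2 (240°, 1131 m): east 1131 sin 240° = -979.47, north 1131 cos 240° = -565.50
Current position: (-2805.72, 966.91). Target: (-3111, 1434). Remaining: Δeast = -305.28, Δnorth = 467.09.
Bearing = atan2(-305.28, 467.09) mod 360° = 326.83°; distance = √((-305.28)² + (467.09)²) = 558.006 m.

327°, 558 m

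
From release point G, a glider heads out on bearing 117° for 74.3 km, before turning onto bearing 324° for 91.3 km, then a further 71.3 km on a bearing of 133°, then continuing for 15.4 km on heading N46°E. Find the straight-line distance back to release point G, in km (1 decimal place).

Leg 1 (117°, 74.3 km): east 74.3 sin 117° = 66.20, north 74.3 cos 117° = -33.73
Leg 2 (324°, 91.3 km): east 91.3 sin 324° = -53.66, north 91.3 cos 324° = 73.86
Leg 3 (133°, 71.3 km): east 71.3 sin 133° = 52.15, north 71.3 cos 133° = -48.63
Leg 4 (N46°E, 15.4 km): east 15.4 sin 46° = 11.08, north 15.4 cos 46° = 10.70
Net: 75.76 east, 2.20 north. Distance = √((75.76)² + (2.20)²) = 75.792 km.

75.8 km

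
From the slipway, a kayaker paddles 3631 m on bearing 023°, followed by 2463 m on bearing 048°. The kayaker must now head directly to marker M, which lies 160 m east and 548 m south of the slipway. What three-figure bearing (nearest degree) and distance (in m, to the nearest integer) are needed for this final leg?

209°, 6342 m

Leg 1 (023°, 3631 m): east 3631 sin 23° = 1418.74, north 3631 cos 23° = 3342.35
Leg 2 (048°, 2463 m): east 2463 sin 48° = 1830.37, north 2463 cos 48° = 1648.07
Current position: (3249.11, 4990.42). Target: (160, -548). Remaining: Δeast = -3089.11, Δnorth = -5538.42.
Bearing = atan2(-3089.11, -5538.42) mod 360° = 209.15°; distance = √((-3089.11)² + (-5538.42)²) = 6341.665 m.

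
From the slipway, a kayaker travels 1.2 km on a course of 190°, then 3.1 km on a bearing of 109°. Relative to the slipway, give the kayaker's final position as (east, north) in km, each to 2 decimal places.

(2.72, -2.19)

Leg 1 (190°, 1.2 km): east 1.2 sin 190° = -0.21, north 1.2 cos 190° = -1.18
Leg 2 (109°, 3.1 km): east 3.1 sin 109° = 2.93, north 3.1 cos 109° = -1.01
Summing: 2.72 km east, -2.19 km north → (2.72, -2.19).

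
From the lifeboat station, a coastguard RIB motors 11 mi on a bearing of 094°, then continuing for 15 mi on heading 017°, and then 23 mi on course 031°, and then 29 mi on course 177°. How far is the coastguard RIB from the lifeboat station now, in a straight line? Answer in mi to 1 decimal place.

29.0 mi

Leg 1 (094°, 11 mi): east 11 sin 94° = 10.97, north 11 cos 94° = -0.77
Leg 2 (017°, 15 mi): east 15 sin 17° = 4.39, north 15 cos 17° = 14.34
Leg 3 (031°, 23 mi): east 23 sin 31° = 11.85, north 23 cos 31° = 19.71
Leg 4 (177°, 29 mi): east 29 sin 177° = 1.52, north 29 cos 177° = -28.96
Net: 28.72 east, 4.33 north. Distance = √((28.72)² + (4.33)²) = 29.047 mi.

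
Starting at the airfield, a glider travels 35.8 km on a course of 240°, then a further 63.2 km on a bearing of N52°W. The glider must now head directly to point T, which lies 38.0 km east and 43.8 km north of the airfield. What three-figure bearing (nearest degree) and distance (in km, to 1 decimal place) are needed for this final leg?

Leg 1 (240°, 35.8 km): east 35.8 sin 240° = -31.00, north 35.8 cos 240° = -17.90
Leg 2 (N52°W, 63.2 km): east 63.2 sin 308° = -49.80, north 63.2 cos 308° = 38.91
Current position: (-80.81, 21.01). Target: (38.0, 43.8). Remaining: Δeast = 118.81, Δnorth = 22.79.
Bearing = atan2(118.81, 22.79) mod 360° = 79.14°; distance = √((118.81)² + (22.79)²) = 120.972 km.

079°, 121.0 km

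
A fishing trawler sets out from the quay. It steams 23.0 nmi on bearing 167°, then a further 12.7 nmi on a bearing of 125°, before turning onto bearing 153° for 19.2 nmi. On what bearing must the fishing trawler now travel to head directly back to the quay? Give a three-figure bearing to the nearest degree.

Leg 1 (167°, 23.0 nmi): east 23.0 sin 167° = 5.17, north 23.0 cos 167° = -22.41
Leg 2 (125°, 12.7 nmi): east 12.7 sin 125° = 10.40, north 12.7 cos 125° = -7.28
Leg 3 (153°, 19.2 nmi): east 19.2 sin 153° = 8.72, north 19.2 cos 153° = -17.11
Net displacement: 24.29 east, -46.80 north. Direction back to start is (-24.29, 46.80): bearing = atan2(-24.29, 46.80) mod 360° = 332.57° ≈ 333°.

333°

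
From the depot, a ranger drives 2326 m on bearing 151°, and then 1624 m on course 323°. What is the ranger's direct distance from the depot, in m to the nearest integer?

Leg 1 (151°, 2326 m): east 2326 sin 151° = 1127.67, north 2326 cos 151° = -2034.37
Leg 2 (323°, 1624 m): east 1624 sin 323° = -977.35, north 1624 cos 323° = 1296.98
Net: 150.32 east, -737.38 north. Distance = √((150.32)² + (-737.38)²) = 752.547 m.

753 m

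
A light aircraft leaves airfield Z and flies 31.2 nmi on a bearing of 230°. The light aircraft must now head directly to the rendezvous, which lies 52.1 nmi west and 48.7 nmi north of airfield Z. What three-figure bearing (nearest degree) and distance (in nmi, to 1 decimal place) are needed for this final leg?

Leg 1 (230°, 31.2 nmi): east 31.2 sin 230° = -23.90, north 31.2 cos 230° = -20.05
Current position: (-23.90, -20.05). Target: (-52.1, 48.7). Remaining: Δeast = -28.20, Δnorth = 68.75.
Bearing = atan2(-28.20, 68.75) mod 360° = 337.70°; distance = √((-28.20)² + (68.75)²) = 74.313 nmi.

338°, 74.3 nmi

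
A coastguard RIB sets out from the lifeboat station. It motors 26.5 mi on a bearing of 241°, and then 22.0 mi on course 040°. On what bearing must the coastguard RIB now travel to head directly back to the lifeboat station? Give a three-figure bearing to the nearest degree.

Leg 1 (241°, 26.5 mi): east 26.5 sin 241° = -23.18, north 26.5 cos 241° = -12.85
Leg 2 (040°, 22.0 mi): east 22.0 sin 40° = 14.14, north 22.0 cos 40° = 16.85
Net displacement: -9.04 east, 4.01 north. Direction back to start is (9.04, -4.01): bearing = atan2(9.04, -4.01) mod 360° = 113.91° ≈ 114°.

114°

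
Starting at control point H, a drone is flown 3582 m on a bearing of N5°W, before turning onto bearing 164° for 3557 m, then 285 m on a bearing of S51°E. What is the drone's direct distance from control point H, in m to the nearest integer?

890 m

Leg 1 (N5°W, 3582 m): east 3582 sin 355° = -312.19, north 3582 cos 355° = 3568.37
Leg 2 (164°, 3557 m): east 3557 sin 164° = 980.44, north 3557 cos 164° = -3419.21
Leg 3 (S51°E, 285 m): east 285 sin 129° = 221.49, north 285 cos 129° = -179.36
Net: 889.74 east, -30.19 north. Distance = √((889.74)² + (-30.19)²) = 890.249 m.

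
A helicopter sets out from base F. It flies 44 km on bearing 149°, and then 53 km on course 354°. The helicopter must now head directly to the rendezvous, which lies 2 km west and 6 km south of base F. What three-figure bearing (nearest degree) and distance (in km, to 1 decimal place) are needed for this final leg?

222°, 28.4 km

Leg 1 (149°, 44 km): east 44 sin 149° = 22.66, north 44 cos 149° = -37.72
Leg 2 (354°, 53 km): east 53 sin 354° = -5.54, north 53 cos 354° = 52.71
Current position: (17.12, 14.99). Target: (-2, -6). Remaining: Δeast = -19.12, Δnorth = -20.99.
Bearing = atan2(-19.12, -20.99) mod 360° = 222.33°; distance = √((-19.12)² + (-20.99)²) = 28.397 km.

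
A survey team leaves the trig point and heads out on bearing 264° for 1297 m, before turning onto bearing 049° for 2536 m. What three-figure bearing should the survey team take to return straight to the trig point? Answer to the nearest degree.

Leg 1 (264°, 1297 m): east 1297 sin 264° = -1289.89, north 1297 cos 264° = -135.57
Leg 2 (049°, 2536 m): east 2536 sin 49° = 1913.94, north 2536 cos 49° = 1663.77
Net displacement: 624.05 east, 1528.19 north. Direction back to start is (-624.05, -1528.19): bearing = atan2(-624.05, -1528.19) mod 360° = 202.21° ≈ 202°.

202°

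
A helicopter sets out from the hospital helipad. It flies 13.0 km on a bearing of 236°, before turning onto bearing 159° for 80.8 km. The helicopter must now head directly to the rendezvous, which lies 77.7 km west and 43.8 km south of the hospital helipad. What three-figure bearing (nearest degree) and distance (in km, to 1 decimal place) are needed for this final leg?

292°, 103.5 km

Leg 1 (236°, 13.0 km): east 13.0 sin 236° = -10.78, north 13.0 cos 236° = -7.27
Leg 2 (159°, 80.8 km): east 80.8 sin 159° = 28.96, north 80.8 cos 159° = -75.43
Current position: (18.18, -82.70). Target: (-77.7, -43.8). Remaining: Δeast = -95.88, Δnorth = 38.90.
Bearing = atan2(-95.88, 38.90) mod 360° = 292.08°; distance = √((-95.88)² + (38.90)²) = 103.470 km.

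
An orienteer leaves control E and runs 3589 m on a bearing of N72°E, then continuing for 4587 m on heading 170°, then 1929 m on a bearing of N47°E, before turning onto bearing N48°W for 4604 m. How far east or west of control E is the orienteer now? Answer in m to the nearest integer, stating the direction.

Leg 1 (N72°E, 3589 m): east 3589 sin 72° = 3413.34, north 3589 cos 72° = 1109.06
Leg 2 (170°, 4587 m): east 4587 sin 170° = 796.52, north 4587 cos 170° = -4517.31
Leg 3 (N47°E, 1929 m): east 1929 sin 47° = 1410.78, north 1929 cos 47° = 1315.57
Leg 4 (N48°W, 4604 m): east 4604 sin 312° = -3421.44, north 4604 cos 312° = 3080.68
Net east component: 2199.21 m.

2199 m east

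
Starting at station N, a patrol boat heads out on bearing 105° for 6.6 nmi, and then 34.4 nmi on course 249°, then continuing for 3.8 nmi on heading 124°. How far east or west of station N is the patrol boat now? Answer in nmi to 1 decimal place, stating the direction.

22.6 nmi west

Leg 1 (105°, 6.6 nmi): east 6.6 sin 105° = 6.38, north 6.6 cos 105° = -1.71
Leg 2 (249°, 34.4 nmi): east 34.4 sin 249° = -32.12, north 34.4 cos 249° = -12.33
Leg 3 (124°, 3.8 nmi): east 3.8 sin 124° = 3.15, north 3.8 cos 124° = -2.12
Net east component: -22.59 nmi.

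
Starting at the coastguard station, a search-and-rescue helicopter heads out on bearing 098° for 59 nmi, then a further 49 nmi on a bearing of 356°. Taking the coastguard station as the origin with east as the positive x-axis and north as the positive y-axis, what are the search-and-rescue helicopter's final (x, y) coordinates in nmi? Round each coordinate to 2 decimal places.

Leg 1 (098°, 59 nmi): east 59 sin 98° = 58.43, north 59 cos 98° = -8.21
Leg 2 (356°, 49 nmi): east 49 sin 356° = -3.42, north 49 cos 356° = 48.88
Summing: 55.01 nmi east, 40.67 nmi north → (55.01, 40.67).

(55.01, 40.67)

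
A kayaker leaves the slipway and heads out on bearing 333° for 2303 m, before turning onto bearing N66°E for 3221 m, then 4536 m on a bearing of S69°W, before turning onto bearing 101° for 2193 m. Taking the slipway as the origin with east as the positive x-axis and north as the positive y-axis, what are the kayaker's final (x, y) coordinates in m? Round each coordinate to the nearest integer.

Leg 1 (333°, 2303 m): east 2303 sin 333° = -1045.54, north 2303 cos 333° = 2051.99
Leg 2 (N66°E, 3221 m): east 3221 sin 66° = 2942.53, north 3221 cos 66° = 1310.10
Leg 3 (S69°W, 4536 m): east 4536 sin 249° = -4234.72, north 4536 cos 249° = -1625.56
Leg 4 (101°, 2193 m): east 2193 sin 101° = 2152.71, north 2193 cos 101° = -418.44
Summing: -185.02 m east, 1318.09 m north → (-185, 1318).

(-185, 1318)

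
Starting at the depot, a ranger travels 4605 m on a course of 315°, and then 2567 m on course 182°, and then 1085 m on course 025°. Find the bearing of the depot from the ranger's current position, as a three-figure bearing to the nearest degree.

Leg 1 (315°, 4605 m): east 4605 sin 315° = -3256.23, north 4605 cos 315° = 3256.23
Leg 2 (182°, 2567 m): east 2567 sin 182° = -89.59, north 2567 cos 182° = -2565.44
Leg 3 (025°, 1085 m): east 1085 sin 25° = 458.54, north 1085 cos 25° = 983.34
Net displacement: -2887.27 east, 1674.13 north. Direction back to start is (2887.27, -1674.13): bearing = atan2(2887.27, -1674.13) mod 360° = 120.11° ≈ 120°.

120°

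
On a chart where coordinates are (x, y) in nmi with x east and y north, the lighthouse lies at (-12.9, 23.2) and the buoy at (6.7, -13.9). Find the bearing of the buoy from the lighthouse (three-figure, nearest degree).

Δeast = 6.7 − -12.9 = 19.60; Δnorth = -13.9 − 23.2 = -37.10.
Bearing = atan2(Δeast, Δnorth) mod 360° = 152.15° ≈ 152°.

152°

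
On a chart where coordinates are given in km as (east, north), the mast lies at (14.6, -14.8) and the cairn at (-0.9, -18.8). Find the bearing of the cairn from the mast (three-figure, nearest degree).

256°

Δeast = -0.9 − 14.6 = -15.50; Δnorth = -18.8 − -14.8 = -4.00.
Bearing = atan2(Δeast, Δnorth) mod 360° = 255.53° ≈ 256°.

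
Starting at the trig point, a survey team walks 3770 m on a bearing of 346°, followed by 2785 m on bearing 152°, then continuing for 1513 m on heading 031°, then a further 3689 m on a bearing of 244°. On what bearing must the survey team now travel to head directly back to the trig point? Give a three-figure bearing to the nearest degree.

Leg 1 (346°, 3770 m): east 3770 sin 346° = -912.05, north 3770 cos 346° = 3658.01
Leg 2 (152°, 2785 m): east 2785 sin 152° = 1307.48, north 2785 cos 152° = -2459.01
Leg 3 (031°, 1513 m): east 1513 sin 31° = 779.25, north 1513 cos 31° = 1296.89
Leg 4 (244°, 3689 m): east 3689 sin 244° = -3315.65, north 3689 cos 244° = -1617.15
Net displacement: -2140.97 east, 878.75 north. Direction back to start is (2140.97, -878.75): bearing = atan2(2140.97, -878.75) mod 360° = 112.32° ≈ 112°.

112°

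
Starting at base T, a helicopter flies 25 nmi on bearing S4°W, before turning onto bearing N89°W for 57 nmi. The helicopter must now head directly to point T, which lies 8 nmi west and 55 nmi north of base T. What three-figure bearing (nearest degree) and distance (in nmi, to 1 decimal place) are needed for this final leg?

Leg 1 (S4°W, 25 nmi): east 25 sin 184° = -1.74, north 25 cos 184° = -24.94
Leg 2 (N89°W, 57 nmi): east 57 sin 271° = -56.99, north 57 cos 271° = 0.99
Current position: (-58.74, -23.94). Target: (-8, 55). Remaining: Δeast = 50.74, Δnorth = 78.94.
Bearing = atan2(50.74, 78.94) mod 360° = 32.73°; distance = √((50.74)² + (78.94)²) = 93.842 nmi.

033°, 93.8 nmi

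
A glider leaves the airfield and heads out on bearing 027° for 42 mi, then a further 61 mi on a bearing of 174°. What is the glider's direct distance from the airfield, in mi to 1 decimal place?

34.5 mi

Leg 1 (027°, 42 mi): east 42 sin 27° = 19.07, north 42 cos 27° = 37.42
Leg 2 (174°, 61 mi): east 61 sin 174° = 6.38, north 61 cos 174° = -60.67
Net: 25.44 east, -23.24 north. Distance = √((25.44)² + (-23.24)²) = 34.462 mi.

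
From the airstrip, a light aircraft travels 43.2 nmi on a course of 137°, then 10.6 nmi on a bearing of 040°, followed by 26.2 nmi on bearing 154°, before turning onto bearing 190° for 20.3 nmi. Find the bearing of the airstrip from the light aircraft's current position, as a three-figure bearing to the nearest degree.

Leg 1 (137°, 43.2 nmi): east 43.2 sin 137° = 29.46, north 43.2 cos 137° = -31.59
Leg 2 (040°, 10.6 nmi): east 10.6 sin 40° = 6.81, north 10.6 cos 40° = 8.12
Leg 3 (154°, 26.2 nmi): east 26.2 sin 154° = 11.49, north 26.2 cos 154° = -23.55
Leg 4 (190°, 20.3 nmi): east 20.3 sin 190° = -3.53, north 20.3 cos 190° = -19.99
Net displacement: 44.24 east, -67.01 north. Direction back to start is (-44.24, 67.01): bearing = atan2(-44.24, 67.01) mod 360° = 326.57° ≈ 327°.

327°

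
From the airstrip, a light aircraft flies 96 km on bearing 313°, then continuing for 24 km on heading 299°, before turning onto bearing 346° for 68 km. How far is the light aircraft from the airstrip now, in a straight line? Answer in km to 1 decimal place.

Leg 1 (313°, 96 km): east 96 sin 313° = -70.21, north 96 cos 313° = 65.47
Leg 2 (299°, 24 km): east 24 sin 299° = -20.99, north 24 cos 299° = 11.64
Leg 3 (346°, 68 km): east 68 sin 346° = -16.45, north 68 cos 346° = 65.98
Net: -107.65 east, 143.09 north. Distance = √((-107.65)² + (143.09)²) = 179.061 km.

179.1 km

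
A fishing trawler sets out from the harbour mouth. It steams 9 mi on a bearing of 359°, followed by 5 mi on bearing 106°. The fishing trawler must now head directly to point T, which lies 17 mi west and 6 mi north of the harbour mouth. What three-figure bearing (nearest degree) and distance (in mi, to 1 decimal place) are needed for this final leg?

Leg 1 (359°, 9 mi): east 9 sin 359° = -0.16, north 9 cos 359° = 9.00
Leg 2 (106°, 5 mi): east 5 sin 106° = 4.81, north 5 cos 106° = -1.38
Current position: (4.65, 7.62). Target: (-17, 6). Remaining: Δeast = -21.65, Δnorth = -1.62.
Bearing = atan2(-21.65, -1.62) mod 360° = 265.72°; distance = √((-21.65)² + (-1.62)²) = 21.710 mi.

266°, 21.7 mi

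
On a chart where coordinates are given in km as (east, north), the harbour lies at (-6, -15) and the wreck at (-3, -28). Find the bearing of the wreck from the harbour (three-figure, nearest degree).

Δeast = -3 − -6 = 3.00; Δnorth = -28 − -15 = -13.00.
Bearing = atan2(Δeast, Δnorth) mod 360° = 167.01° ≈ 167°.

167°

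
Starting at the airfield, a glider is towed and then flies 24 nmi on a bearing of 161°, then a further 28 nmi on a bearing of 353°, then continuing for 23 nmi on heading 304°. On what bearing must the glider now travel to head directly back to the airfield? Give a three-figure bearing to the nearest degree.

Leg 1 (161°, 24 nmi): east 24 sin 161° = 7.81, north 24 cos 161° = -22.69
Leg 2 (353°, 28 nmi): east 28 sin 353° = -3.41, north 28 cos 353° = 27.79
Leg 3 (304°, 23 nmi): east 23 sin 304° = -19.07, north 23 cos 304° = 12.86
Net displacement: -14.67 east, 17.96 north. Direction back to start is (14.67, -17.96): bearing = atan2(14.67, -17.96) mod 360° = 140.76° ≈ 141°.

141°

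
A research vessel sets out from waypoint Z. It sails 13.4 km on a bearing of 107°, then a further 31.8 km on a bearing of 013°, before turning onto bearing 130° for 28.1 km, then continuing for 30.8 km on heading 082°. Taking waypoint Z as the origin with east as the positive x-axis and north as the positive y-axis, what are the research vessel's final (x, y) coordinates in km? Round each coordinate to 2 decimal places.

Leg 1 (107°, 13.4 km): east 13.4 sin 107° = 12.81, north 13.4 cos 107° = -3.92
Leg 2 (013°, 31.8 km): east 31.8 sin 13° = 7.15, north 31.8 cos 13° = 30.98
Leg 3 (130°, 28.1 km): east 28.1 sin 130° = 21.53, north 28.1 cos 130° = -18.06
Leg 4 (082°, 30.8 km): east 30.8 sin 82° = 30.50, north 30.8 cos 82° = 4.29
Summing: 71.99 km east, 13.29 km north → (71.99, 13.29).

(71.99, 13.29)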